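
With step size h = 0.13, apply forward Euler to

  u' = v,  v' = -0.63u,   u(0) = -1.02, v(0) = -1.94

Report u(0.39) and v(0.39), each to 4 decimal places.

Euler on (u,v): u_{n+1} = u_n + h·u', v_{n+1} = v_n + h·v'.
0.000000: (-1.020000, -1.940000); f=(-1.940000, 0.642600) → (-1.272200, -1.856462)
0.130000: (-1.272200, -1.856462); f=(-1.856462, 0.801486) → (-1.513540, -1.752269)
0.260000: (-1.513540, -1.752269); f=(-1.752269, 0.953530) → (-1.741335, -1.628310)
(u(0.39), v(0.39)) ≈ (-1.7413, -1.6283)

-1.7413, -1.6283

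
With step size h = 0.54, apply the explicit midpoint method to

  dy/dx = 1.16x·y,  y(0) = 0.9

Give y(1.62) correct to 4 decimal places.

Midpoint: k1 = f(x_n, y_n); k2 = f(x_n + h/2, y_n + (h/2)·k1); y_{n+1} = y_n + h·k2.
x=0.000000, y=0.900000:
  k1 = f(0.000000, 0.900000) = 0.000000
  k2 = f(0.270000, 0.900000) = 0.281880
  y ← 0.900000 + 0.54·0.281880 = 1.052215
x=0.540000, y=1.052215:
  k1 = f(0.540000, 1.052215) = 0.659108
  k2 = f(0.810000, 1.230174) = 1.155872
  y ← 1.052215 + 0.54·1.155872 = 1.676386
x=1.080000, y=1.676386:
  k1 = f(1.080000, 1.676386) = 2.100176
  k2 = f(1.350000, 2.243434) = 3.513217
  y ← 1.676386 + 0.54·3.513217 = 3.573523
y(1.62) ≈ 3.5735

3.5735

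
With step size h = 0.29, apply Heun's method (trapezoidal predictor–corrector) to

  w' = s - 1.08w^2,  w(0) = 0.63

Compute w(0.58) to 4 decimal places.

Heun: k1 = f(s_n, w_n); k2 = f(s_n + h, w_n + h·k1); w_{n+1} = w_n + (h/2)·(k1 + k2).
s=0.000000, w=0.630000:
  k1 = f(0.000000, 0.630000) = -0.428652
  k2 = f(0.290000, 0.505691) = 0.013819
  w ← 0.630000 + (0.29/2)·(-0.428652 + 0.013819) = 0.569849
s=0.290000, w=0.569849:
  k1 = f(0.290000, 0.569849) = -0.060706
  k2 = f(0.580000, 0.552244) = 0.250628
  w ← 0.569849 + (0.29/2)·(-0.060706 + 0.250628) = 0.597388
w(0.58) ≈ 0.5974

0.5974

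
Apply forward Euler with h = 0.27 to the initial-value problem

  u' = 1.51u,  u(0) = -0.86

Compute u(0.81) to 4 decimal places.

-2.3990

Euler: u_{n+1} = u_n + h·f(s_n, u_n).
s=0.000000, u=-0.860000: f=-1.298600 → u ← -0.860000 + 0.27·(-1.298600) = -1.210622
s=0.270000, u=-1.210622: f=-1.828039 → u ← -1.210622 + 0.27·(-1.828039) = -1.704193
s=0.540000, u=-1.704193: f=-2.573331 → u ← -1.704193 + 0.27·(-2.573331) = -2.398992
u(0.81) ≈ -2.3990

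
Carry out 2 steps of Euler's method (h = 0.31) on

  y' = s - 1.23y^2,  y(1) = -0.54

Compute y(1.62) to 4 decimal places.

0.0205

Euler: y_{n+1} = y_n + h·f(s_n, y_n).
s=1.000000, y=-0.540000: f=0.641332 → y ← -0.540000 + 0.31·0.641332 = -0.341187
s=1.310000, y=-0.341187: f=1.166817 → y ← -0.341187 + 0.31·1.166817 = 0.020526
y(1.62) ≈ 0.0205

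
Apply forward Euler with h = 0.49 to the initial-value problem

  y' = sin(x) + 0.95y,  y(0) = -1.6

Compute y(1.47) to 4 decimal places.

-4.2910

Euler: y_{n+1} = y_n + h·f(x_n, y_n).
x=0.000000, y=-1.600000: f=-1.520000 → y ← -1.600000 + 0.49·(-1.520000) = -2.344800
x=0.490000, y=-2.344800: f=-1.756934 → y ← -2.344800 + 0.49·(-1.756934) = -3.205698
x=0.980000, y=-3.205698: f=-2.214915 → y ← -3.205698 + 0.49·(-2.214915) = -4.291006
y(1.47) ≈ -4.2910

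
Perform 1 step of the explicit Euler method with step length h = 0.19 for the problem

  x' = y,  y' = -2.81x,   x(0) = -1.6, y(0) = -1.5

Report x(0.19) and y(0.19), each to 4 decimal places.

-1.8850, -0.6458

Euler on (x,y): x_{n+1} = x_n + h·x', y_{n+1} = y_n + h·y'.
0.000000: (-1.600000, -1.500000); f=(-1.500000, 4.496000) → (-1.885000, -0.645760)
(x(0.19), y(0.19)) ≈ (-1.8850, -0.6458)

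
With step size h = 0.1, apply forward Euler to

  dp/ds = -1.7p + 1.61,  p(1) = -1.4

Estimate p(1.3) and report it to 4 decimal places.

Euler: p_{n+1} = p_n + h·f(s_n, p_n).
s=1.000000, p=-1.400000: f=3.990000 → p ← -1.400000 + 0.1·3.990000 = -1.001000
s=1.100000, p=-1.001000: f=3.311700 → p ← -1.001000 + 0.1·3.311700 = -0.669830
s=1.200000, p=-0.669830: f=2.748711 → p ← -0.669830 + 0.1·2.748711 = -0.394959
p(1.3) ≈ -0.3950

-0.3950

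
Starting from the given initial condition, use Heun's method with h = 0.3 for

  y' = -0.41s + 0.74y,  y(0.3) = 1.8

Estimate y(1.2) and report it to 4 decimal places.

3.1283

Heun: k1 = f(s_n, y_n); k2 = f(s_n + h, y_n + h·k1); y_{n+1} = y_n + (h/2)·(k1 + k2).
s=0.300000, y=1.800000:
  k1 = f(0.300000, 1.800000) = 1.209000
  k2 = f(0.600000, 2.162700) = 1.354398
  y ← 1.800000 + (0.3/2)·(1.209000 + 1.354398) = 2.184510
s=0.600000, y=2.184510:
  k1 = f(0.600000, 2.184510) = 1.370537
  k2 = f(0.900000, 2.595671) = 1.551796
  y ← 2.184510 + (0.3/2)·(1.370537 + 1.551796) = 2.622860
s=0.900000, y=2.622860:
  k1 = f(0.900000, 2.622860) = 1.571916
  k2 = f(1.200000, 3.094435) = 1.797882
  y ← 2.622860 + (0.3/2)·(1.571916 + 1.797882) = 3.128329
y(1.2) ≈ 3.1283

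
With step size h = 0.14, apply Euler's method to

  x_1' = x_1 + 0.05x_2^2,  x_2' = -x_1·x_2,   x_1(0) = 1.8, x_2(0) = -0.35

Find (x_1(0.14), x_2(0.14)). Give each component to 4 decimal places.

Euler on (x_1,x_2): x_1_{n+1} = x_1_n + h·x_1', x_2_{n+1} = x_2_n + h·x_2'.
0.000000: (1.800000, -0.350000); f=(1.806125, 0.630000) → (2.052858, -0.261800)
(x_1(0.14), x_2(0.14)) ≈ (2.0529, -0.2618)

2.0529, -0.2618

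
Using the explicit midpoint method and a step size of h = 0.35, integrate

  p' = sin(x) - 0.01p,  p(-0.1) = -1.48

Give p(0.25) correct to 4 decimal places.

Midpoint: k1 = f(x_n, p_n); k2 = f(x_n + h/2, p_n + (h/2)·k1); p_{n+1} = p_n + h·k2.
x=-0.100000, p=-1.480000:
  k1 = f(-0.100000, -1.480000) = -0.085033
  k2 = f(0.075000, -1.494881) = 0.089879
  p ← -1.480000 + 0.35·0.089879 = -1.448543
p(0.25) ≈ -1.4485

-1.4485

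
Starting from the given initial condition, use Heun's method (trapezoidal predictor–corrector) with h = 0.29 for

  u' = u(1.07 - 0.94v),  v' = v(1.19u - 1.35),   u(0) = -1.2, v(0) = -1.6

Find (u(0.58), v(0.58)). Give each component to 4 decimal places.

-3.0544, -0.4102

Heun on (u,v): k1 = f(t_n, state_n); k2 = f(t_n + h, state_n + h·k1); state_{n+1} = state_n + (h/2)·(k1 + k2).
0.000000: (-1.200000, -1.600000)
  k1 = (-3.088800, 4.444800)
  predictor → (-2.095752, -0.311008)
  k2 = (-2.855143, 1.195498)
  → (-2.061872, -0.782157)
0.290000: (-2.061872, -0.782157)
  k1 = (-3.722147, 2.975033)
  predictor → (-3.141294, 0.080603)
  k2 = (-3.123180, -0.410118)
  → (-3.054444, -0.410244)
(u(0.58), v(0.58)) ≈ (-3.0544, -0.4102)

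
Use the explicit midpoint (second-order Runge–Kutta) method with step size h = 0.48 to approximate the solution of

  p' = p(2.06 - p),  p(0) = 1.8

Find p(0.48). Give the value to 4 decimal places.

1.9356

Midpoint: k1 = f(x_n, p_n); k2 = f(x_n + h/2, p_n + (h/2)·k1); p_{n+1} = p_n + h·k2.
x=0.000000, p=1.800000:
  k1 = f(0.000000, 1.800000) = 0.468000
  k2 = f(0.240000, 1.912320) = 0.282411
  p ← 1.800000 + 0.48·0.282411 = 1.935557
p(0.48) ≈ 1.9356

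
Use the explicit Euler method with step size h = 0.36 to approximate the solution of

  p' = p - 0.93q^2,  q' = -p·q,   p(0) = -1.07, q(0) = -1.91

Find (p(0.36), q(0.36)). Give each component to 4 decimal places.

-2.6766, -2.6457

Euler on (p,q): p_{n+1} = p_n + h·p', q_{n+1} = q_n + h·q'.
0.000000: (-1.070000, -1.910000); f=(-4.462733, -2.043700) → (-2.676584, -2.645732)
(p(0.36), q(0.36)) ≈ (-2.6766, -2.6457)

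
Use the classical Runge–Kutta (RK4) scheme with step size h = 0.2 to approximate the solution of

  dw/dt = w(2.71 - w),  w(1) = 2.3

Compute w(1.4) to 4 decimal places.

2.5558

RK4: k1 = f(t_n, w_n); k2 = f(t_n + h/2, w_n + (h/2)·k1); k3 = f(t_n + h/2, w_n + (h/2)·k2); k4 = f(t_n + h, w_n + h·k3); w_{n+1} = w_n + (h/6)·(k1 + 2k2 + 2k3 + k4).
t=1.000000, w=2.300000:
  k1 = f(1.000000, 2.300000) = 0.943000
  k2 = f(1.100000, 2.394300) = 0.755881
  k3 = f(1.100000, 2.375588) = 0.794425
  k4 = f(1.200000, 2.458885) = 0.617463
  w ← 2.300000 + (0.2/6)·(k1 + 2k2 + 2k3 + k4) = 2.455369
t=1.200000, w=2.455369:
  k1 = f(1.200000, 2.455369) = 0.625213
  k2 = f(1.300000, 2.517890) = 0.483711
  k3 = f(1.300000, 2.503740) = 0.516421
  k4 = f(1.400000, 2.558653) = 0.387244
  w ← 2.455369 + (0.2/6)·(k1 + 2k2 + 2k3 + k4) = 2.555793
w(1.4) ≈ 2.5558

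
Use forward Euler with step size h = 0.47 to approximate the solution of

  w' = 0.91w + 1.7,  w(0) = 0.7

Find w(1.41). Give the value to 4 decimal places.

Euler: w_{n+1} = w_n + h·f(t_n, w_n).
t=0.000000, w=0.700000: f=2.337000 → w ← 0.700000 + 0.47·2.337000 = 1.798390
t=0.470000, w=1.798390: f=3.336535 → w ← 1.798390 + 0.47·3.336535 = 3.366561
t=0.940000, w=3.366561: f=4.763571 → w ← 3.366561 + 0.47·4.763571 = 5.605440
w(1.41) ≈ 5.6054

5.6054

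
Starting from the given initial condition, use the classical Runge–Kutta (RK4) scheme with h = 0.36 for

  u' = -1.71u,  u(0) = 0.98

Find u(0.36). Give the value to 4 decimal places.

RK4: k1 = f(t_n, u_n); k2 = f(t_n + h/2, u_n + (h/2)·k1); k3 = f(t_n + h/2, u_n + (h/2)·k2); k4 = f(t_n + h, u_n + h·k3); u_{n+1} = u_n + (h/6)·(k1 + 2k2 + 2k3 + k4).
t=0.000000, u=0.980000:
  k1 = f(0.000000, 0.980000) = -1.675800
  k2 = f(0.180000, 0.678356) = -1.159989
  k3 = f(0.180000, 0.771202) = -1.318755
  k4 = f(0.360000, 0.505248) = -0.863974
  u ← 0.980000 + (0.36/6)·(k1 + 2k2 + 2k3 + k4) = 0.530164
u(0.36) ≈ 0.5302

0.5302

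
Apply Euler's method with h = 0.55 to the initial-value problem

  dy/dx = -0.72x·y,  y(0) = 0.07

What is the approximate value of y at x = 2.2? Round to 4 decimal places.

0.0107

Euler: y_{n+1} = y_n + h·f(x_n, y_n).
x=0.000000, y=0.070000: f=0.000000 → y ← 0.070000 + 0.55·0.000000 = 0.070000
x=0.550000, y=0.070000: f=-0.027720 → y ← 0.070000 + 0.55·(-0.027720) = 0.054754
x=1.100000, y=0.054754: f=-0.043365 → y ← 0.054754 + 0.55·(-0.043365) = 0.030903
x=1.650000, y=0.030903: f=-0.036713 → y ← 0.030903 + 0.55·(-0.036713) = 0.010711
y(2.2) ≈ 0.0107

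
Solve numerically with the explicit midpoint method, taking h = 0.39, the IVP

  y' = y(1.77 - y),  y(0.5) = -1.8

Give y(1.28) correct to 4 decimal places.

-198.1582

Midpoint: k1 = f(x_n, y_n); k2 = f(x_n + h/2, y_n + (h/2)·k1); y_{n+1} = y_n + h·k2.
x=0.500000, y=-1.800000:
  k1 = f(0.500000, -1.800000) = -6.426000
  k2 = f(0.695000, -3.053070) = -14.725170
  y ← -1.800000 + 0.39·(-14.725170) = -7.542816
x=0.890000, y=-7.542816:
  k1 = f(0.890000, -7.542816) = -70.244865
  k2 = f(1.085000, -21.240565) = -488.757404
  y ← -7.542816 + 0.39·(-488.757404) = -198.158204
y(1.28) ≈ -198.1582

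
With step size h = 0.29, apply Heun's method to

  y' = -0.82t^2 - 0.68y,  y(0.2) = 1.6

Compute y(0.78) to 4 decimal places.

Heun: k1 = f(t_n, y_n); k2 = f(t_n + h, y_n + h·k1); y_{n+1} = y_n + (h/2)·(k1 + k2).
t=0.200000, y=1.600000:
  k1 = f(0.200000, 1.600000) = -1.120800
  k2 = f(0.490000, 1.274968) = -1.063860
  y ← 1.600000 + (0.29/2)·(-1.120800 + (-1.063860)) = 1.283224
t=0.490000, y=1.283224:
  k1 = f(0.490000, 1.283224) = -1.069475
  k2 = f(0.780000, 0.973077) = -1.160580
  y ← 1.283224 + (0.29/2)·(-1.069475 + (-1.160580)) = 0.959866
y(0.78) ≈ 0.9599

0.9599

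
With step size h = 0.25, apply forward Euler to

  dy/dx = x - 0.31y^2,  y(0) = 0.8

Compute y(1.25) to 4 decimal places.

Euler: y_{n+1} = y_n + h·f(x_n, y_n).
x=0.000000, y=0.800000: f=-0.198400 → y ← 0.800000 + 0.25·(-0.198400) = 0.750400
x=0.250000, y=0.750400: f=0.075439 → y ← 0.750400 + 0.25·0.075439 = 0.769260
x=0.500000, y=0.769260: f=0.316554 → y ← 0.769260 + 0.25·0.316554 = 0.848398
x=0.750000, y=0.848398: f=0.526868 → y ← 0.848398 + 0.25·0.526868 = 0.980115
x=1.000000, y=0.980115: f=0.702206 → y ← 0.980115 + 0.25·0.702206 = 1.155667
y(1.25) ≈ 1.1557

1.1557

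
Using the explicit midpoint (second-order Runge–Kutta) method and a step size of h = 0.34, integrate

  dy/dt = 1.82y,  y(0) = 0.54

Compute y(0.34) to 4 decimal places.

0.9775

Midpoint: k1 = f(t_n, y_n); k2 = f(t_n + h/2, y_n + (h/2)·k1); y_{n+1} = y_n + h·k2.
t=0.000000, y=0.540000:
  k1 = f(0.000000, 0.540000) = 0.982800
  k2 = f(0.170000, 0.707076) = 1.286878
  y ← 0.540000 + 0.34·1.286878 = 0.977539
y(0.34) ≈ 0.9775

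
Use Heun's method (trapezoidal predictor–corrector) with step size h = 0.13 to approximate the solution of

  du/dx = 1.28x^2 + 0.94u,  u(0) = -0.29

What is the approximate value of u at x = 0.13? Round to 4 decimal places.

Heun: k1 = f(x_n, u_n); k2 = f(x_n + h, u_n + h·k1); u_{n+1} = u_n + (h/2)·(k1 + k2).
x=0.000000, u=-0.290000:
  k1 = f(0.000000, -0.290000) = -0.272600
  k2 = f(0.130000, -0.325438) = -0.284280
  u ← -0.290000 + (0.13/2)·(-0.272600 + (-0.284280)) = -0.326197
u(0.13) ≈ -0.3262

-0.3262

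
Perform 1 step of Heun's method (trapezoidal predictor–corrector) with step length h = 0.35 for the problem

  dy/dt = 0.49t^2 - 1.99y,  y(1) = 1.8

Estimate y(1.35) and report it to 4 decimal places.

Heun: k1 = f(t_n, y_n); k2 = f(t_n + h, y_n + h·k1); y_{n+1} = y_n + (h/2)·(k1 + k2).
t=1.000000, y=1.800000:
  k1 = f(1.000000, 1.800000) = -3.092000
  k2 = f(1.350000, 0.717800) = -0.535397
  y ← 1.800000 + (0.35/2)·(-3.092000 + (-0.535397)) = 1.165206
y(1.35) ≈ 1.1652

1.1652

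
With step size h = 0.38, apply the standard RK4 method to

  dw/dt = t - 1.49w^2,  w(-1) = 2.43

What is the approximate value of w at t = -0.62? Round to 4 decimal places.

RK4: k1 = f(t_n, w_n); k2 = f(t_n + h/2, w_n + (h/2)·k1); k3 = f(t_n + h/2, w_n + (h/2)·k2); k4 = f(t_n + h, w_n + h·k3); w_{n+1} = w_n + (h/6)·(k1 + 2k2 + 2k3 + k4).
t=-1.000000, w=2.430000:
  k1 = f(-1.000000, 2.430000) = -9.798301
  k2 = f(-0.810000, 0.568323) = -1.291256
  k3 = f(-0.810000, 2.184661) = -7.921390
  k4 = f(-0.620000, -0.580128) = -1.121458
  w ← 2.430000 + (0.38/6)·(k1 + 2k2 + 2k3 + k4) = 0.571480
w(-0.62) ≈ 0.5715

0.5715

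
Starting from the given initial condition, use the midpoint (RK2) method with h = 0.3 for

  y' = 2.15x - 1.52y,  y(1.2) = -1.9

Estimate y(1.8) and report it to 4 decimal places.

0.4958

Midpoint: k1 = f(x_n, y_n); k2 = f(x_n + h/2, y_n + (h/2)·k1); y_{n+1} = y_n + h·k2.
x=1.200000, y=-1.900000:
  k1 = f(1.200000, -1.900000) = 5.468000
  k2 = f(1.350000, -1.079800) = 4.543796
  y ← -1.900000 + 0.3·4.543796 = -0.536861
x=1.500000, y=-0.536861:
  k1 = f(1.500000, -0.536861) = 4.041029
  k2 = f(1.650000, 0.069293) = 3.442174
  y ← -0.536861 + 0.3·3.442174 = 0.495791
y(1.8) ≈ 0.4958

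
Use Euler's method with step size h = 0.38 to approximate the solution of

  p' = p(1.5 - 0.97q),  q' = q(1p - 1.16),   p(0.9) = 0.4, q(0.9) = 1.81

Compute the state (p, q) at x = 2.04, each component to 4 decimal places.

Euler on (p,q): p_{n+1} = p_n + h·p', q_{n+1} = q_n + h·q'.
0.900000: (0.400000, 1.810000); f=(-0.102280, -1.375600) → (0.361134, 1.287272)
1.280000: (0.361134, 1.287272); f=(0.090770, -1.028358) → (0.395626, 0.896496)
1.660000: (0.395626, 0.896496); f=(0.249402, -0.685258) → (0.490399, 0.636098)
(p(2.04), q(2.04)) ≈ (0.4904, 0.6361)

0.4904, 0.6361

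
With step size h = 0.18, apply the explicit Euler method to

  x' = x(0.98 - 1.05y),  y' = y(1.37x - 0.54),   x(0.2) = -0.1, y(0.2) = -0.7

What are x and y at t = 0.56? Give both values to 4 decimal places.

Euler on (x,y): x_{n+1} = x_n + h·x', y_{n+1} = y_n + h·y'.
0.200000: (-0.100000, -0.700000); f=(-0.171500, 0.473900) → (-0.130870, -0.614698)
0.380000: (-0.130870, -0.614698); f=(-0.212720, 0.442147) → (-0.169160, -0.535111)
(x(0.56), y(0.56)) ≈ (-0.1692, -0.5351)

-0.1692, -0.5351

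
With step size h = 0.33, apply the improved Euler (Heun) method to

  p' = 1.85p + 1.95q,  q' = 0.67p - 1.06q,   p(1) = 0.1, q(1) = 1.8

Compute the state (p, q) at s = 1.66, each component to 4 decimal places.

Heun on (p,q): k1 = f(s_n, state_n); k2 = f(s_n + h, state_n + h·k1); state_{n+1} = state_n + (h/2)·(k1 + k2).
1.000000: (0.100000, 1.800000)
  k1 = (3.695000, -1.841000)
  predictor → (1.319350, 1.192470)
  k2 = (4.766114, -0.380054)
  → (1.496084, 1.433526)
1.330000: (1.496084, 1.433526)
  k1 = (5.563131, -0.517162)
  predictor → (3.331917, 1.262863)
  k2 = (8.626629, 0.893750)
  → (3.837394, 1.495663)
(p(1.66), q(1.66)) ≈ (3.8374, 1.4957)

3.8374, 1.4957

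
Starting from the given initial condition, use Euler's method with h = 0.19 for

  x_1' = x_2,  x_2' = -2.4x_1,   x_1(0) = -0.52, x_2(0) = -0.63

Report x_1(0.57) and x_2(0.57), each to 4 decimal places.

Euler on (x_1,x_2): x_1_{n+1} = x_1_n + h·x_1', x_2_{n+1} = x_2_n + h·x_2'.
0.000000: (-0.520000, -0.630000); f=(-0.630000, 1.248000) → (-0.639700, -0.392880)
0.190000: (-0.639700, -0.392880); f=(-0.392880, 1.535280) → (-0.714347, -0.101177)
0.380000: (-0.714347, -0.101177); f=(-0.101177, 1.714433) → (-0.733571, 0.224566)
(x_1(0.57), x_2(0.57)) ≈ (-0.7336, 0.2246)

-0.7336, 0.2246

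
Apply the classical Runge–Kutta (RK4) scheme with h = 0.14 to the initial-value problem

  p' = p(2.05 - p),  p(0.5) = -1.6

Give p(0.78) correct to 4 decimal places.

-7.1059

RK4: k1 = f(x_n, p_n); k2 = f(x_n + h/2, p_n + (h/2)·k1); k3 = f(x_n + h/2, p_n + (h/2)·k2); k4 = f(x_n + h, p_n + h·k3); p_{n+1} = p_n + (h/6)·(k1 + 2k2 + 2k3 + k4).
x=0.500000, p=-1.600000:
  k1 = f(0.500000, -1.600000) = -5.840000
  k2 = f(0.570000, -2.008800) = -8.153317
  k3 = f(0.570000, -2.170732) = -9.162079
  k4 = f(0.640000, -2.882691) = -14.219425
  p ← -1.600000 + (0.14/6)·(k1 + 2k2 + 2k3 + k4) = -2.876105
x=0.640000, p=-2.876105:
  k1 = f(0.640000, -2.876105) = -14.167996
  k2 = f(0.710000, -3.867865) = -22.889501
  k3 = f(0.710000, -4.478370) = -29.236458
  k4 = f(0.780000, -6.969209) = -62.856757
  p ← -2.876105 + (0.14/6)·(k1 + 2k2 + 2k3 + k4) = -7.105894
p(0.78) ≈ -7.1059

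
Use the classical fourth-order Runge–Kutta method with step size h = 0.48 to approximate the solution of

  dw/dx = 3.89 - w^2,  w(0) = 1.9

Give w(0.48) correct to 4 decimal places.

1.9504

RK4: k1 = f(x_n, w_n); k2 = f(x_n + h/2, w_n + (h/2)·k1); k3 = f(x_n + h/2, w_n + (h/2)·k2); k4 = f(x_n + h, w_n + h·k3); w_{n+1} = w_n + (h/6)·(k1 + 2k2 + 2k3 + k4).
x=0.000000, w=1.900000:
  k1 = f(0.000000, 1.900000) = 0.280000
  k2 = f(0.240000, 1.967200) = 0.020124
  k3 = f(0.240000, 1.904830) = 0.261623
  k4 = f(0.480000, 2.025579) = -0.212971
  w ← 1.900000 + (0.48/6)·(k1 + 2k2 + 2k3 + k4) = 1.950442
w(0.48) ≈ 1.9504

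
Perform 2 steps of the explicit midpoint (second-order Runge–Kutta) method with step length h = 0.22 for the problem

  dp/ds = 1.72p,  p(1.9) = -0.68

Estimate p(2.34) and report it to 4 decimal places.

Midpoint: k1 = f(s_n, p_n); k2 = f(s_n + h/2, p_n + (h/2)·k1); p_{n+1} = p_n + h·k2.
s=1.900000, p=-0.680000:
  k1 = f(1.900000, -0.680000) = -1.169600
  k2 = f(2.010000, -0.808656) = -1.390888
  p ← -0.680000 + 0.22·(-1.390888) = -0.985995
s=2.120000, p=-0.985995:
  k1 = f(2.120000, -0.985995) = -1.695912
  k2 = f(2.230000, -1.172546) = -2.016779
  p ← -0.985995 + 0.22·(-2.016779) = -1.429687
p(2.34) ≈ -1.4297

-1.4297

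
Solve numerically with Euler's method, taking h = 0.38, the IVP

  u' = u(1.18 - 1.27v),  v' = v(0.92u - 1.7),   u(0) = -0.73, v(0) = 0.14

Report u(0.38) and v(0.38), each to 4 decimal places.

-1.0080, 0.0138

Euler on (u,v): u_{n+1} = u_n + h·u', v_{n+1} = v_n + h·v'.
0.000000: (-0.730000, 0.140000); f=(-0.731606, -0.332024) → (-1.008010, 0.013831)
(u(0.38), v(0.38)) ≈ (-1.0080, 0.0138)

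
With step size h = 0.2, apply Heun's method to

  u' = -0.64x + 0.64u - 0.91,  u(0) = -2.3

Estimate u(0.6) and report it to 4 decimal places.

-4.1665

Heun: k1 = f(x_n, u_n); k2 = f(x_n + h, u_n + h·k1); u_{n+1} = u_n + (h/2)·(k1 + k2).
x=0.000000, u=-2.300000:
  k1 = f(0.000000, -2.300000) = -2.382000
  k2 = f(0.200000, -2.776400) = -2.814896
  u ← -2.300000 + (0.2/2)·(-2.382000 + (-2.814896)) = -2.819690
x=0.200000, u=-2.819690:
  k1 = f(0.200000, -2.819690) = -2.842601
  k2 = f(0.400000, -3.388210) = -3.334454
  u ← -2.819690 + (0.2/2)·(-2.842601 + (-3.334454)) = -3.437395
x=0.400000, u=-3.437395:
  k1 = f(0.400000, -3.437395) = -3.365933
  k2 = f(0.600000, -4.110582) = -3.924772
  u ← -3.437395 + (0.2/2)·(-3.365933 + (-3.924772)) = -4.166466
u(0.6) ≈ -4.1665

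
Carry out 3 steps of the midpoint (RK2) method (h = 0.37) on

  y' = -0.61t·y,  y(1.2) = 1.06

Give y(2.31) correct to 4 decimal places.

0.3261

Midpoint: k1 = f(t_n, y_n); k2 = f(t_n + h/2, y_n + (h/2)·k1); y_{n+1} = y_n + h·k2.
t=1.200000, y=1.060000:
  k1 = f(1.200000, 1.060000) = -0.775920
  k2 = f(1.385000, 0.916455) = -0.774267
  y ← 1.060000 + 0.37·(-0.774267) = 0.773521
t=1.570000, y=0.773521:
  k1 = f(1.570000, 0.773521) = -0.740801
  k2 = f(1.755000, 0.636473) = -0.681376
  y ← 0.773521 + 0.37·(-0.681376) = 0.521412
t=1.940000, y=0.521412:
  k1 = f(1.940000, 0.521412) = -0.617039
  k2 = f(2.125000, 0.407260) = -0.527911
  y ← 0.521412 + 0.37·(-0.527911) = 0.326085
y(2.31) ≈ 0.3261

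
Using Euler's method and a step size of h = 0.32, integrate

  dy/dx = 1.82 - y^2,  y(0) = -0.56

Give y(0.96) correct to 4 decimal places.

Euler: y_{n+1} = y_n + h·f(x_n, y_n).
x=0.000000, y=-0.560000: f=1.506400 → y ← -0.560000 + 0.32·1.506400 = -0.077952
x=0.320000, y=-0.077952: f=1.813923 → y ← -0.077952 + 0.32·1.813923 = 0.502504
x=0.640000, y=0.502504: f=1.567490 → y ← 0.502504 + 0.32·1.567490 = 1.004100
y(0.96) ≈ 1.0041

1.0041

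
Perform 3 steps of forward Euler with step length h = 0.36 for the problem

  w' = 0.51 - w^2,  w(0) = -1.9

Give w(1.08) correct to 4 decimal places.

Euler: w_{n+1} = w_n + h·f(t_n, w_n).
t=0.000000, w=-1.900000: f=-3.100000 → w ← -1.900000 + 0.36·(-3.100000) = -3.016000
t=0.360000, w=-3.016000: f=-8.586256 → w ← -3.016000 + 0.36·(-8.586256) = -6.107052
t=0.720000, w=-6.107052: f=-36.786086 → w ← -6.107052 + 0.36·(-36.786086) = -19.350043
w(1.08) ≈ -19.3500

-19.3500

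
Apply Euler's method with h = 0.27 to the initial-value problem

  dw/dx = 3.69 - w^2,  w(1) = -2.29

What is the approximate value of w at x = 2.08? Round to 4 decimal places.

Euler: w_{n+1} = w_n + h·f(x_n, w_n).
x=1.000000, w=-2.290000: f=-1.554100 → w ← -2.290000 + 0.27·(-1.554100) = -2.709607
x=1.270000, w=-2.709607: f=-3.651970 → w ← -2.709607 + 0.27·(-3.651970) = -3.695639
x=1.540000, w=-3.695639: f=-9.967747 → w ← -3.695639 + 0.27·(-9.967747) = -6.386931
x=1.810000, w=-6.386931: f=-37.102883 → w ← -6.386931 + 0.27·(-37.102883) = -16.404709
w(2.08) ≈ -16.4047

-16.4047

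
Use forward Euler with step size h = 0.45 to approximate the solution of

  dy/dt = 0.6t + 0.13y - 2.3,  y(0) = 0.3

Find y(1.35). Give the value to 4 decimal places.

Euler: y_{n+1} = y_n + h·f(t_n, y_n).
t=0.000000, y=0.300000: f=-2.261000 → y ← 0.300000 + 0.45·(-2.261000) = -0.717450
t=0.450000, y=-0.717450: f=-2.123269 → y ← -0.717450 + 0.45·(-2.123269) = -1.672921
t=0.900000, y=-1.672921: f=-1.977480 → y ← -1.672921 + 0.45·(-1.977480) = -2.562787
y(1.35) ≈ -2.5628

-2.5628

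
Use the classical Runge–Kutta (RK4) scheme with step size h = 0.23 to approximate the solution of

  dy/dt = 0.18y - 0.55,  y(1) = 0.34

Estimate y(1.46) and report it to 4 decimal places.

0.1056

RK4: k1 = f(t_n, y_n); k2 = f(t_n + h/2, y_n + (h/2)·k1); k3 = f(t_n + h/2, y_n + (h/2)·k2); k4 = f(t_n + h, y_n + h·k3); y_{n+1} = y_n + (h/6)·(k1 + 2k2 + 2k3 + k4).
t=1.000000, y=0.340000:
  k1 = f(1.000000, 0.340000) = -0.488800
  k2 = f(1.115000, 0.283788) = -0.498918
  k3 = f(1.115000, 0.282624) = -0.499128
  k4 = f(1.230000, 0.225201) = -0.509464
  y ← 0.340000 + (0.23/6)·(k1 + 2k2 + 2k3 + k4) = 0.225216
t=1.230000, y=0.225216:
  k1 = f(1.230000, 0.225216) = -0.509461
  k2 = f(1.345000, 0.166628) = -0.520007
  k3 = f(1.345000, 0.165416) = -0.520225
  k4 = f(1.460000, 0.105565) = -0.530998
  y ← 0.225216 + (0.23/6)·(k1 + 2k2 + 2k3 + k4) = 0.105581
y(1.46) ≈ 0.1056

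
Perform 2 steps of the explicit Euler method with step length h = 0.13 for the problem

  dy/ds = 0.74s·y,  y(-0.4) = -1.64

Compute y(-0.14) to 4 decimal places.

-1.5359

Euler: y_{n+1} = y_n + h·f(s_n, y_n).
s=-0.400000, y=-1.640000: f=0.485440 → y ← -1.640000 + 0.13·0.485440 = -1.576893
s=-0.270000, y=-1.576893: f=0.315063 → y ← -1.576893 + 0.13·0.315063 = -1.535935
y(-0.14) ≈ -1.5359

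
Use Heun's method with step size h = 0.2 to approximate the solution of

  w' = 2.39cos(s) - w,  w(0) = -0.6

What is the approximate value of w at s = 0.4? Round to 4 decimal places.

Heun: k1 = f(s_n, w_n); k2 = f(s_n + h, w_n + h·k1); w_{n+1} = w_n + (h/2)·(k1 + k2).
s=0.000000, w=-0.600000:
  k1 = f(0.000000, -0.600000) = 2.990000
  k2 = f(0.200000, -0.002000) = 2.344359
  w ← -0.600000 + (0.2/2)·(2.990000 + 2.344359) = -0.066564
s=0.200000, w=-0.066564:
  k1 = f(0.200000, -0.066564) = 2.408923
  k2 = f(0.400000, 0.415221) = 1.786115
  w ← -0.066564 + (0.2/2)·(2.408923 + 1.786115) = 0.352940
w(0.4) ≈ 0.3529

0.3529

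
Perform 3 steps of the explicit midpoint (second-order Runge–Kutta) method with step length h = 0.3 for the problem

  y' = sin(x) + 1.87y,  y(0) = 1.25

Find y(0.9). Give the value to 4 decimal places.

Midpoint: k1 = f(x_n, y_n); k2 = f(x_n + h/2, y_n + (h/2)·k1); y_{n+1} = y_n + h·k2.
x=0.000000, y=1.250000:
  k1 = f(0.000000, 1.250000) = 2.337500
  k2 = f(0.150000, 1.600625) = 3.142607
  y ← 1.250000 + 0.3·3.142607 = 2.192782
x=0.300000, y=2.192782:
  k1 = f(0.300000, 2.192782) = 4.396023
  k2 = f(0.450000, 2.852185) = 5.768552
  y ← 2.192782 + 0.3·5.768552 = 3.923348
x=0.600000, y=3.923348:
  k1 = f(0.600000, 3.923348) = 7.901303
  k2 = f(0.750000, 5.108543) = 10.234615
  y ← 3.923348 + 0.3·10.234615 = 6.993732
y(0.9) ≈ 6.9937

6.9937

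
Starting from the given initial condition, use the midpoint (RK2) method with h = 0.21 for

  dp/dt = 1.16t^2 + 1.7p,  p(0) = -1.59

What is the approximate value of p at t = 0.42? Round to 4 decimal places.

-3.1794

Midpoint: k1 = f(t_n, p_n); k2 = f(t_n + h/2, p_n + (h/2)·k1); p_{n+1} = p_n + h·k2.
t=0.000000, p=-1.590000:
  k1 = f(0.000000, -1.590000) = -2.703000
  k2 = f(0.105000, -1.873815) = -3.172696
  p ← -1.590000 + 0.21·(-3.172696) = -2.256266
t=0.210000, p=-2.256266:
  k1 = f(0.210000, -2.256266) = -3.784497
  k2 = f(0.315000, -2.653638) = -4.396084
  p ← -2.256266 + 0.21·(-4.396084) = -3.179444
p(0.42) ≈ -3.1794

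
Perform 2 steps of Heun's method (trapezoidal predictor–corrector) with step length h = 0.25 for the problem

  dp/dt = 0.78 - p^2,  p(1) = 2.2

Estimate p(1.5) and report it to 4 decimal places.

1.3161

Heun: k1 = f(t_n, p_n); k2 = f(t_n + h, p_n + h·k1); p_{n+1} = p_n + (h/2)·(k1 + k2).
t=1.000000, p=2.200000:
  k1 = f(1.000000, 2.200000) = -4.060000
  k2 = f(1.250000, 1.185000) = -0.624225
  p ← 2.200000 + (0.25/2)·(-4.060000 + (-0.624225)) = 1.614472
t=1.250000, p=1.614472:
  k1 = f(1.250000, 1.614472) = -1.826519
  k2 = f(1.500000, 1.157842) = -0.560598
  p ← 1.614472 + (0.25/2)·(-1.826519 + (-0.560598)) = 1.316082
p(1.5) ≈ 1.3161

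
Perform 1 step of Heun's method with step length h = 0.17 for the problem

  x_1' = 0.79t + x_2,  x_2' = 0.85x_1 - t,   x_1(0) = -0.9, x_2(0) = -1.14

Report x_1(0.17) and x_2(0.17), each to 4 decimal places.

-1.0934, -1.2985

Heun on (x_1,x_2): k1 = f(t_n, state_n); k2 = f(t_n + h, state_n + h·k1); state_{n+1} = state_n + (h/2)·(k1 + k2).
0.000000: (-0.900000, -1.140000)
  k1 = (-1.140000, -0.765000)
  predictor → (-1.093800, -1.270050)
  k2 = (-1.135750, -1.099730)
  → (-1.093439, -1.298502)
(x_1(0.17), x_2(0.17)) ≈ (-1.0934, -1.2985)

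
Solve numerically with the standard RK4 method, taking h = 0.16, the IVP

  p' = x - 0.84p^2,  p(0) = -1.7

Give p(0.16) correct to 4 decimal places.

-2.1878

RK4: k1 = f(x_n, p_n); k2 = f(x_n + h/2, p_n + (h/2)·k1); k3 = f(x_n + h/2, p_n + (h/2)·k2); k4 = f(x_n + h, p_n + h·k3); p_{n+1} = p_n + (h/6)·(k1 + 2k2 + 2k3 + k4).
x=0.000000, p=-1.700000:
  k1 = f(0.000000, -1.700000) = -2.427600
  k2 = f(0.080000, -1.894208) = -2.933940
  k3 = f(0.080000, -1.934715) = -3.064223
  k4 = f(0.160000, -2.190276) = -3.869739
  p ← -1.700000 + (0.16/6)·(k1 + 2k2 + 2k3 + k4) = -2.187831
p(0.16) ≈ -2.1878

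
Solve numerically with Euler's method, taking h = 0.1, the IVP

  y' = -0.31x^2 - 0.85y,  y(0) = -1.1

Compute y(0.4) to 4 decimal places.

Euler: y_{n+1} = y_n + h·f(x_n, y_n).
x=0.000000, y=-1.100000: f=0.935000 → y ← -1.100000 + 0.1·0.935000 = -1.006500
x=0.100000, y=-1.006500: f=0.852425 → y ← -1.006500 + 0.1·0.852425 = -0.921258
x=0.200000, y=-0.921258: f=0.770669 → y ← -0.921258 + 0.1·0.770669 = -0.844191
x=0.300000, y=-0.844191: f=0.689662 → y ← -0.844191 + 0.1·0.689662 = -0.775224
y(0.4) ≈ -0.7752

-0.7752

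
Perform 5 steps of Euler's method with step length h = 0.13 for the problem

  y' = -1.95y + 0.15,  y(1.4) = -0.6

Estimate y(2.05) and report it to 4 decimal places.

Euler: y_{n+1} = y_n + h·f(s_n, y_n).
s=1.400000, y=-0.600000: f=1.320000 → y ← -0.600000 + 0.13·1.320000 = -0.428400
s=1.530000, y=-0.428400: f=0.985380 → y ← -0.428400 + 0.13·0.985380 = -0.300301
s=1.660000, y=-0.300301: f=0.735586 → y ← -0.300301 + 0.13·0.735586 = -0.204674
s=1.790000, y=-0.204674: f=0.549115 → y ← -0.204674 + 0.13·0.549115 = -0.133289
s=1.920000, y=-0.133289: f=0.409914 → y ← -0.133289 + 0.13·0.409914 = -0.080001
y(2.05) ≈ -0.0800

-0.0800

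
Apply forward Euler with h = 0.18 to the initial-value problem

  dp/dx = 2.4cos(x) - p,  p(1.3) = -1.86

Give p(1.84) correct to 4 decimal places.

-0.9542

Euler: p_{n+1} = p_n + h·f(x_n, p_n).
x=1.300000, p=-1.860000: f=2.501997 → p ← -1.860000 + 0.18·2.501997 = -1.409641
x=1.480000, p=-1.409641: f=1.627252 → p ← -1.409641 + 0.18·1.627252 = -1.116735
x=1.660000, p=-1.116735: f=0.902930 → p ← -1.116735 + 0.18·0.902930 = -0.954208
p(1.84) ≈ -0.9542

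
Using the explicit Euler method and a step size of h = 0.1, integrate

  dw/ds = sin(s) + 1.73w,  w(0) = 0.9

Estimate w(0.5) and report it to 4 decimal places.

Euler: w_{n+1} = w_n + h·f(s_n, w_n).
s=0.000000, w=0.900000: f=1.557000 → w ← 0.900000 + 0.1·1.557000 = 1.055700
s=0.100000, w=1.055700: f=1.926194 → w ← 1.055700 + 0.1·1.926194 = 1.248319
s=0.200000, w=1.248319: f=2.358262 → w ← 1.248319 + 0.1·2.358262 = 1.484146
s=0.300000, w=1.484146: f=2.863092 → w ← 1.484146 + 0.1·2.863092 = 1.770455
s=0.400000, w=1.770455: f=3.452305 → w ← 1.770455 + 0.1·3.452305 = 2.115685
w(0.5) ≈ 2.1157

2.1157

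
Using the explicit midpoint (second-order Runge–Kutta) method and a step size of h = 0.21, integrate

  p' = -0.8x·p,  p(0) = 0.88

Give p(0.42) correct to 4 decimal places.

Midpoint: k1 = f(x_n, p_n); k2 = f(x_n + h/2, p_n + (h/2)·k1); p_{n+1} = p_n + h·k2.
x=0.000000, p=0.880000:
  k1 = f(0.000000, 0.880000) = 0.000000
  k2 = f(0.105000, 0.880000) = -0.073920
  p ← 0.880000 + 0.21·(-0.073920) = 0.864477
x=0.210000, p=0.864477:
  k1 = f(0.210000, 0.864477) = -0.145232
  k2 = f(0.315000, 0.849227) = -0.214005
  p ← 0.864477 + 0.21·(-0.214005) = 0.819536
p(0.42) ≈ 0.8195

0.8195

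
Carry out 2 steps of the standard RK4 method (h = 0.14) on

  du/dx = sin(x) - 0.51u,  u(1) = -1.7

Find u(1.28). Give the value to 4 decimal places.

RK4: k1 = f(x_n, u_n); k2 = f(x_n + h/2, u_n + (h/2)·k1); k3 = f(x_n + h/2, u_n + (h/2)·k2); k4 = f(x_n + h, u_n + h·k3); u_{n+1} = u_n + (h/6)·(k1 + 2k2 + 2k3 + k4).
x=1.000000, u=-1.700000:
  k1 = f(1.000000, -1.700000) = 1.708471
  k2 = f(1.070000, -1.580407) = 1.683208
  k3 = f(1.070000, -1.582175) = 1.684110
  k4 = f(1.140000, -1.464225) = 1.655388
  u ← -1.700000 + (0.14/6)·(k1 + 2k2 + 2k3 + k4) = -1.464368
x=1.140000, u=-1.464368:
  k1 = f(1.140000, -1.464368) = 1.655461
  k2 = f(1.210000, -1.348486) = 1.623344
  k3 = f(1.210000, -1.350734) = 1.624491
  k4 = f(1.280000, -1.236940) = 1.588855
  u ← -1.464368 + (0.14/6)·(k1 + 2k2 + 2k3 + k4) = -1.237102
u(1.28) ≈ -1.2371

-1.2371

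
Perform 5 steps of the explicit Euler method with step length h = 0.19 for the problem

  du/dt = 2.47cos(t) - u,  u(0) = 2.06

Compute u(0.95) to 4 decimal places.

2.1114

Euler: u_{n+1} = u_n + h·f(t_n, u_n).
t=0.000000, u=2.060000: f=0.410000 → u ← 2.060000 + 0.19·0.410000 = 2.137900
t=0.190000, u=2.137900: f=0.287650 → u ← 2.137900 + 0.19·0.287650 = 2.192554
t=0.380000, u=2.192554: f=0.101248 → u ← 2.192554 + 0.19·0.101248 = 2.211791
t=0.570000, u=2.211791: f=-0.132295 → u ← 2.211791 + 0.19·(-0.132295) = 2.186655
t=0.760000, u=2.186655: f=-0.396310 → u ← 2.186655 + 0.19·(-0.396310) = 2.111356
u(0.95) ≈ 2.1114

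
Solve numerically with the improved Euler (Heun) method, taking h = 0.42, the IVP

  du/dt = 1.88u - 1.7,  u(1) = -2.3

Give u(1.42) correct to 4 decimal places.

Heun: k1 = f(t_n, u_n); k2 = f(t_n + h, u_n + h·k1); u_{n+1} = u_n + (h/2)·(k1 + k2).
t=1.000000, u=-2.300000:
  k1 = f(1.000000, -2.300000) = -6.024000
  k2 = f(1.420000, -4.830080) = -10.780550
  u ← -2.300000 + (0.42/2)·(-6.024000 + (-10.780550)) = -5.828956
u(1.42) ≈ -5.8290

-5.8290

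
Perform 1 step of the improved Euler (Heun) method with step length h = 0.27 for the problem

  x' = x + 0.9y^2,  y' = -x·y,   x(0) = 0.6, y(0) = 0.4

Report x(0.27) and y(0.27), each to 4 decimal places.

0.8222, 0.3314

Heun on (x,y): k1 = f(t_n, state_n); k2 = f(t_n + h, state_n + h·k1); state_{n+1} = state_n + (h/2)·(k1 + k2).
0.000000: (0.600000, 0.400000)
  k1 = (0.744000, -0.240000)
  predictor → (0.800880, 0.335200)
  k2 = (0.902003, -0.268455)
  → (0.822210, 0.331359)
(x(0.27), y(0.27)) ≈ (0.8222, 0.3314)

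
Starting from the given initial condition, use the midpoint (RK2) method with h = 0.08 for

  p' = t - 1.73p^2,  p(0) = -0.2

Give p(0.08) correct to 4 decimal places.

-0.2025

Midpoint: k1 = f(t_n, p_n); k2 = f(t_n + h/2, p_n + (h/2)·k1); p_{n+1} = p_n + h·k2.
t=0.000000, p=-0.200000:
  k1 = f(0.000000, -0.200000) = -0.069200
  k2 = f(0.040000, -0.202768) = -0.031129
  p ← -0.200000 + 0.08·(-0.031129) = -0.202490
p(0.08) ≈ -0.2025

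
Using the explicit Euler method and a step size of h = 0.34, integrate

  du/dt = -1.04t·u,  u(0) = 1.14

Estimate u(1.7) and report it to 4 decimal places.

0.2528

Euler: u_{n+1} = u_n + h·f(t_n, u_n).
t=0.000000, u=1.140000: f=0.000000 → u ← 1.140000 + 0.34·0.000000 = 1.140000
t=0.340000, u=1.140000: f=-0.403104 → u ← 1.140000 + 0.34·(-0.403104) = 1.002945
t=0.680000, u=1.002945: f=-0.709282 → u ← 1.002945 + 0.34·(-0.709282) = 0.761789
t=1.020000, u=0.761789: f=-0.808105 → u ← 0.761789 + 0.34·(-0.808105) = 0.487033
t=1.360000, u=0.487033: f=-0.688859 → u ← 0.487033 + 0.34·(-0.688859) = 0.252821
u(1.7) ≈ 0.2528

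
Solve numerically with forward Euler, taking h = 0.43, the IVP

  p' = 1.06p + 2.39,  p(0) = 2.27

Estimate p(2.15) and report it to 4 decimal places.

27.3322

Euler: p_{n+1} = p_n + h·f(x_n, p_n).
x=0.000000, p=2.270000: f=4.796200 → p ← 2.270000 + 0.43·4.796200 = 4.332366
x=0.430000, p=4.332366: f=6.982308 → p ← 4.332366 + 0.43·6.982308 = 7.334758
x=0.860000, p=7.334758: f=10.164844 → p ← 7.334758 + 0.43·10.164844 = 11.705641
x=1.290000, p=11.705641: f=14.797980 → p ← 11.705641 + 0.43·14.797980 = 18.068773
x=1.720000, p=18.068773: f=21.542899 → p ← 18.068773 + 0.43·21.542899 = 27.332219
p(2.15) ≈ 27.3322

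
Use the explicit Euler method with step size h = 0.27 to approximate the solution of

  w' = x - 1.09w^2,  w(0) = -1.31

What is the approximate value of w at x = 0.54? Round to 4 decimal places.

-2.7117

Euler: w_{n+1} = w_n + h·f(x_n, w_n).
x=0.000000, w=-1.310000: f=-1.870549 → w ← -1.310000 + 0.27·(-1.870549) = -1.815048
x=0.270000, w=-1.815048: f=-3.320896 → w ← -1.815048 + 0.27·(-3.320896) = -2.711690
w(0.54) ≈ -2.7117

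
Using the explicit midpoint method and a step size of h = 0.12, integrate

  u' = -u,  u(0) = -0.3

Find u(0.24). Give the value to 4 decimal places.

Midpoint: k1 = f(t_n, u_n); k2 = f(t_n + h/2, u_n + (h/2)·k1); u_{n+1} = u_n + h·k2.
t=0.000000, u=-0.300000:
  k1 = f(0.000000, -0.300000) = 0.300000
  k2 = f(0.060000, -0.282000) = 0.282000
  u ← -0.300000 + 0.12·0.282000 = -0.266160
t=0.120000, u=-0.266160:
  k1 = f(0.120000, -0.266160) = 0.266160
  k2 = f(0.180000, -0.250190) = 0.250190
  u ← -0.266160 + 0.12·0.250190 = -0.236137
u(0.24) ≈ -0.2361

-0.2361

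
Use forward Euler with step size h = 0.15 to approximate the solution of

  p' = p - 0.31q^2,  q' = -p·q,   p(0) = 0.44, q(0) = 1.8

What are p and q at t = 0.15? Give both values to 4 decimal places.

0.3553, 1.6812

Euler on (p,q): p_{n+1} = p_n + h·p', q_{n+1} = q_n + h·q'.
0.000000: (0.440000, 1.800000); f=(-0.564400, -0.792000) → (0.355340, 1.681200)
(p(0.15), q(0.15)) ≈ (0.3553, 1.6812)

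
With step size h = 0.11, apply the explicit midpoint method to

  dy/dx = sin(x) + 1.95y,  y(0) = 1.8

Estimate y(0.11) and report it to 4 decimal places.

Midpoint: k1 = f(x_n, y_n); k2 = f(x_n + h/2, y_n + (h/2)·k1); y_{n+1} = y_n + h·k2.
x=0.000000, y=1.800000:
  k1 = f(0.000000, 1.800000) = 3.510000
  k2 = f(0.055000, 1.993050) = 3.941420
  y ← 1.800000 + 0.11·3.941420 = 2.233556
y(0.11) ≈ 2.2336

2.2336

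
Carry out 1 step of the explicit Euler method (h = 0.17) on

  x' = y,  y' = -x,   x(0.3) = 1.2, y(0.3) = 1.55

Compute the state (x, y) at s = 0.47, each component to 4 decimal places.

1.4635, 1.3460

Euler on (x,y): x_{n+1} = x_n + h·x', y_{n+1} = y_n + h·y'.
0.300000: (1.200000, 1.550000); f=(1.550000, -1.200000) → (1.463500, 1.346000)
(x(0.47), y(0.47)) ≈ (1.4635, 1.3460)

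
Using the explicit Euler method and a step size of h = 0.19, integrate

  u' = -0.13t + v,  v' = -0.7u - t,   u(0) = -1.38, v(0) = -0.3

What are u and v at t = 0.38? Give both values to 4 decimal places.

Euler on (u,v): u_{n+1} = u_n + h·u', v_{n+1} = v_n + h·v'.
0.000000: (-1.380000, -0.300000); f=(-0.300000, 0.966000) → (-1.437000, -0.116460)
0.190000: (-1.437000, -0.116460); f=(-0.141160, 0.815900) → (-1.463820, 0.038561)
(u(0.38), v(0.38)) ≈ (-1.4638, 0.0386)

-1.4638, 0.0386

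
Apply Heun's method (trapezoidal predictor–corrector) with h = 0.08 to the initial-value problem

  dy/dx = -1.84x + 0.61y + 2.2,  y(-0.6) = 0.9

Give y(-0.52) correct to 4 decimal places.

Heun: k1 = f(x_n, y_n); k2 = f(x_n + h, y_n + h·k1); y_{n+1} = y_n + (h/2)·(k1 + k2).
x=-0.600000, y=0.900000:
  k1 = f(-0.600000, 0.900000) = 3.853000
  k2 = f(-0.520000, 1.208240) = 3.893826
  y ← 0.900000 + (0.08/2)·(3.853000 + 3.893826) = 1.209873
y(-0.52) ≈ 1.2099

1.2099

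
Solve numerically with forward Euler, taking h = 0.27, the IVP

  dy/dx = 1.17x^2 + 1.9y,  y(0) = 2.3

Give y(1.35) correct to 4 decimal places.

Euler: y_{n+1} = y_n + h·f(x_n, y_n).
x=0.000000, y=2.300000: f=4.370000 → y ← 2.300000 + 0.27·4.370000 = 3.479900
x=0.270000, y=3.479900: f=6.697103 → y ← 3.479900 + 0.27·6.697103 = 5.288118
x=0.540000, y=5.288118: f=10.388596 → y ← 5.288118 + 0.27·10.388596 = 8.093039
x=0.810000, y=8.093039: f=16.144411 → y ← 8.093039 + 0.27·16.144411 = 12.452030
x=1.080000, y=12.452030: f=25.023544 → y ← 12.452030 + 0.27·25.023544 = 19.208386
y(1.35) ≈ 19.2084

19.2084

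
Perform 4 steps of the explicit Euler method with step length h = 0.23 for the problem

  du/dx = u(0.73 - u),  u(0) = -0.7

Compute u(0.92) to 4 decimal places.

Euler: u_{n+1} = u_n + h·f(x_n, u_n).
x=0.000000, u=-0.700000: f=-1.001000 → u ← -0.700000 + 0.23·(-1.001000) = -0.930230
x=0.230000, u=-0.930230: f=-1.544396 → u ← -0.930230 + 0.23·(-1.544396) = -1.285441
x=0.460000, u=-1.285441: f=-2.590731 → u ← -1.285441 + 0.23·(-2.590731) = -1.881309
x=0.690000, u=-1.881309: f=-4.912679 → u ← -1.881309 + 0.23·(-4.912679) = -3.011225
u(0.92) ≈ -3.0112

-3.0112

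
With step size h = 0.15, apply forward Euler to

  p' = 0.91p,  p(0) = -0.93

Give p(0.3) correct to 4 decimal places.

-1.2012

Euler: p_{n+1} = p_n + h·f(t_n, p_n).
t=0.000000, p=-0.930000: f=-0.846300 → p ← -0.930000 + 0.15·(-0.846300) = -1.056945
t=0.150000, p=-1.056945: f=-0.961820 → p ← -1.056945 + 0.15·(-0.961820) = -1.201218
p(0.3) ≈ -1.2012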